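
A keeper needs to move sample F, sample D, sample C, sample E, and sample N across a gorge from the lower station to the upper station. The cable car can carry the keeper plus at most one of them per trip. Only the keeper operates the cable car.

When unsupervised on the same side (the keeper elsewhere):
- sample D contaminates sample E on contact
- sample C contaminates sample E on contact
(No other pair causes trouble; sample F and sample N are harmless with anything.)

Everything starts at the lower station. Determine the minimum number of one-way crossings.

Counting alone: the keeper can take at most 1 across per trip to the upper station, so moving all 5 needs at least 5 loaded trips out, with a return between consecutive ones — at least 9 crossings.
The safety rule pushes this higher. Following every safe sequence of crossings, the most of the 5 that can be at the upper station as the cable car arrives there on crossing 9 is 4 — never all 5.
So no plan with fewer than 11 crossings exists, and this one achieves 11:
1. Keeper goes to the upper station with sample E.  [the lower station: sample C, sample D, sample F, sample N | the upper station: sample E]
2. Keeper goes back to the lower station alone.  [the lower station: sample C, sample D, sample F, sample N | the upper station: sample E]
3. Keeper goes to the upper station with sample F.  [the lower station: sample C, sample D, sample N | the upper station: sample E, sample F]
4. Keeper goes back to the lower station alone.  [the lower station: sample C, sample D, sample N | the upper station: sample E, sample F]
5. Keeper goes to the upper station with sample D.  [the lower station: sample C, sample N | the upper station: sample D, sample E, sample F]
6. Keeper goes back to the lower station with sample E.  [the lower station: sample C, sample E, sample N | the upper station: sample D, sample F]
7. Keeper goes to the upper station with sample C.  [the lower station: sample E, sample N | the upper station: sample C, sample D, sample F]
8. Keeper goes back to the lower station alone.  [the lower station: sample E, sample N | the upper station: sample C, sample D, sample F]
9. Keeper goes to the upper station with sample N.  [the lower station: sample E | the upper station: sample C, sample D, sample F, sample N]
10. Keeper goes back to the lower station alone.  [the lower station: sample E | the upper station: sample C, sample D, sample F, sample N]
11. Keeper goes to the upper station with sample E.  [the lower station: — | the upper station: sample C, sample D, sample E, sample F, sample N]

11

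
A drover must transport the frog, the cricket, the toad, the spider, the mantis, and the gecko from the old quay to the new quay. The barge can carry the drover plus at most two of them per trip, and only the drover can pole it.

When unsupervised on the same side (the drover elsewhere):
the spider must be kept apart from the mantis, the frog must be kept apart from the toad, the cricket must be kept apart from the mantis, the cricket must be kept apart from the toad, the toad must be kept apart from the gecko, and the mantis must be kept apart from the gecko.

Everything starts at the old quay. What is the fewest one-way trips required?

7

Counting alone: the drover can take at most 2 across per trip to the new quay, so moving all 6 needs at least 3 loaded trips out, with a return between consecutive ones — at least 5 crossings.
The safety rule pushes this higher. Following every safe sequence of crossings, the most of the 6 that can be at the new quay as the barge arrives there on crossing 5 is 4 — never all 6.
So no plan with fewer than 7 crossings exists, and this one achieves 7:
1. Drover goes to the new quay with the mantis and the toad.
2. Drover goes back to the old quay alone.
3. Drover goes to the new quay with the cricket and the frog.
4. Drover goes back to the old quay with the mantis and the toad.
5. Drover goes to the new quay with the gecko and the spider.
6. Drover goes back to the old quay alone.
7. Drover goes to the new quay with the mantis and the toad.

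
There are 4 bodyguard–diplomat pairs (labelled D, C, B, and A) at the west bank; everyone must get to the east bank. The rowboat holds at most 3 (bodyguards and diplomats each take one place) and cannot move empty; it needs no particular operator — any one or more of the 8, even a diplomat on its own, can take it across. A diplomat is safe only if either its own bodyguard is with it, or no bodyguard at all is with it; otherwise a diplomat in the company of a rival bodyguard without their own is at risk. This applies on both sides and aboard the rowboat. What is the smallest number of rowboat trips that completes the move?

Counting alone: each trip to the east bank takes at most 3 across and each return brings at least 1 back, so after t trips out (and t−1 returns) at most 3t − (t−1) of the 8 are across; that first reaches 8 at t = 4, so at least 7 crossings are needed.
The safety rule pushes this higher. Following every safe sequence of crossings, the most of the 8 that can be at the east bank as the rowboat arrives there on crossing 7 is 7 — never all 8.
So no plan with fewer than 9 crossings exists, and this one achieves 9:
1. bodyguard D and diplomat D cross → the east bank.
2. bodyguard D crosses ← the west bank.
3. bodyguard C, bodyguard D, and diplomat C cross → the east bank.
4. bodyguard D and diplomat D cross ← the west bank.
5. bodyguard A, bodyguard B, and bodyguard D cross → the east bank.
6. diplomat C crosses ← the west bank.
7. diplomat C and diplomat D cross → the east bank.
8. diplomat D crosses ← the west bank.
9. diplomat A, diplomat B, and diplomat D cross → the east bank.

9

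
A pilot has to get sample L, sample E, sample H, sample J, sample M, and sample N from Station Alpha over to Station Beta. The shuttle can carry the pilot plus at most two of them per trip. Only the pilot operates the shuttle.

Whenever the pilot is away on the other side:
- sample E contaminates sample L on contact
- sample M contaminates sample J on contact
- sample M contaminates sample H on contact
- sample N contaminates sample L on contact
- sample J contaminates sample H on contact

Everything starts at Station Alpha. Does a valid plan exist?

Whatever the first load, the items left behind include a forbidden pair without the pilot. No opening move is safe, so no plan exists.

No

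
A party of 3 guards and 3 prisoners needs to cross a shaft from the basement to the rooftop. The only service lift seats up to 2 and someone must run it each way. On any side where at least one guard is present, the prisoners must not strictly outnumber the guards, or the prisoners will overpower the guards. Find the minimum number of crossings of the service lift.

11

Counting alone: each trip to the rooftop takes at most 2 across and each return brings at least 1 back, so after t trips out (and t−1 returns) at most 2t − (t−1) of the 6 are across; that first reaches 6 at t = 5, so at least 9 crossings are needed.
The safety rule pushes this higher. Following every safe sequence of crossings, the most of the 6 that can be at the rooftop as the service lift arrives there on crossing 9 is 5 — never all 6.
So no plan with fewer than 11 crossings exists, and this one achieves 11:
1. 2 prisoners → the rooftop.  (the basement: 3G 1P; the rooftop: 0G 2P)
2. 1 prisoner ← the basement.  (the basement: 3G 2P; the rooftop: 0G 1P)
3. 2 prisoners → the rooftop.  (the basement: 3G 0P; the rooftop: 0G 3P)
4. 1 prisoner ← the basement.  (the basement: 3G 1P; the rooftop: 0G 2P)
5. 2 guards → the rooftop.  (the basement: 1G 1P; the rooftop: 2G 2P)
6. 1 guard and 1 prisoner ← the basement.  (the basement: 2G 2P; the rooftop: 1G 1P)
7. 2 guards → the rooftop.  (the basement: 0G 2P; the rooftop: 3G 1P)
8. 1 prisoner ← the basement.  (the basement: 0G 3P; the rooftop: 3G 0P)
9. 2 prisoners → the rooftop.  (the basement: 0G 1P; the rooftop: 3G 2P)
10. 1 prisoner ← the basement.  (the basement: 0G 2P; the rooftop: 3G 1P)
11. 2 prisoners → the rooftop.  (the basement: 0G 0P; the rooftop: 3G 3P)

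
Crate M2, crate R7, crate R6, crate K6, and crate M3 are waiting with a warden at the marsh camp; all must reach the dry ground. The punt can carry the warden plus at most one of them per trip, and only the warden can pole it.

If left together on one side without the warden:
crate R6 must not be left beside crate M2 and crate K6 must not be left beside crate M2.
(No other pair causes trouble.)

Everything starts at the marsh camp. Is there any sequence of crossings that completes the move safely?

1. Warden goes to the dry ground with crate M2.  [the marsh camp: crate K6, crate M3, crate R6, crate R7 | the dry ground: crate M2]
2. Warden goes back to the marsh camp alone.  [the marsh camp: crate K6, crate M3, crate R6, crate R7 | the dry ground: crate M2]
3. Warden goes to the dry ground with crate R7.  [the marsh camp: crate K6, crate M3, crate R6 | the dry ground: crate M2, crate R7]
4. Warden goes back to the marsh camp alone.  [the marsh camp: crate K6, crate M3, crate R6 | the dry ground: crate M2, crate R7]
5. Warden goes to the dry ground with crate R6.  [the marsh camp: crate K6, crate M3 | the dry ground: crate M2, crate R6, crate R7]
6. Warden goes back to the marsh camp with crate M2.  [the marsh camp: crate K6, crate M2, crate M3 | the dry ground: crate R6, crate R7]
7. Warden goes to the dry ground with crate K6.  [the marsh camp: crate M2, crate M3 | the dry ground: crate K6, crate R6, crate R7]
8. Warden goes back to the marsh camp alone.  [the marsh camp: crate M2, crate M3 | the dry ground: crate K6, crate R6, crate R7]
9. Warden goes to the dry ground with crate M3.  [the marsh camp: crate M2 | the dry ground: crate K6, crate M3, crate R6, crate R7]
10. Warden goes back to the marsh camp alone.  [the marsh camp: crate M2 | the dry ground: crate K6, crate M3, crate R6, crate R7]
11. Warden goes to the dry ground with crate M2.  [the marsh camp: — | the dry ground: crate K6, crate M2, crate M3, crate R6, crate R7]

Yes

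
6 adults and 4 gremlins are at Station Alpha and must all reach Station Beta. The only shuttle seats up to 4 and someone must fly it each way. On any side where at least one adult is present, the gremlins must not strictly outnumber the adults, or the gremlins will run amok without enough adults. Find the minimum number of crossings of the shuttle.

5

Counting alone: each trip to Station Beta takes at most 4 across and each return brings at least 1 back, so after t trips out (and t−1 returns) at most 4t − (t−1) of the 10 are across; that first reaches 10 at t = 3, so at least 5 crossings are needed.
The plan below uses exactly 5 crossings, so it is optimal:
1. 4 gremlins → Station Beta.  (Station Alpha: 6A 0G; Station Beta: 0A 4G)
2. 1 gremlin ← Station Alpha.  (Station Alpha: 6A 1G; Station Beta: 0A 3G)
3. 4 adults → Station Beta.  (Station Alpha: 2A 1G; Station Beta: 4A 3G)
4. 1 gremlin ← Station Alpha.  (Station Alpha: 2A 2G; Station Beta: 4A 2G)
5. 2 adults and 2 gremlins → Station Beta.  (Station Alpha: 0A 0G; Station Beta: 6A 4G)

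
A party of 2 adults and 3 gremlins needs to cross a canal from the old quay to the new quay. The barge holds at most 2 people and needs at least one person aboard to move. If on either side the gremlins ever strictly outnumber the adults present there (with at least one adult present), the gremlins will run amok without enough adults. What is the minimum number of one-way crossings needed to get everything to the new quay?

The gremlins already outnumber the adults at the old quay before anyone moves, so the starting position itself is disallowed.

impossible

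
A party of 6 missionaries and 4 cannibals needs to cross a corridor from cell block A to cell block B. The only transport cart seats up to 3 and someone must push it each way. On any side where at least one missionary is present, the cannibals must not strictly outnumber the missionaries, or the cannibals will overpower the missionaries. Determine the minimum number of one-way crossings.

9

Counting alone: each trip to cell block B takes at most 3 across and each return brings at least 1 back, so after t trips out (and t−1 returns) at most 3t − (t−1) of the 10 are across; that first reaches 10 at t = 5, so at least 9 crossings are needed.
The plan below uses exactly 9 crossings, so it is optimal:
1. 2 cannibals → cell block B.  (cell block A: 6M 2C; cell block B: 0M 2C)
2. 1 cannibal ← cell block A.  (cell block A: 6M 3C; cell block B: 0M 1C)
3. 3 cannibals → cell block B.  (cell block A: 6M 0C; cell block B: 0M 4C)
4. 1 cannibal ← cell block A.  (cell block A: 6M 1C; cell block B: 0M 3C)
5. 3 missionaries → cell block B.  (cell block A: 3M 1C; cell block B: 3M 3C)
6. 1 cannibal ← cell block A.  (cell block A: 3M 2C; cell block B: 3M 2C)
7. 1 missionary and 2 cannibals → cell block B.  (cell block A: 2M 0C; cell block B: 4M 4C)
8. 1 cannibal ← cell block A.  (cell block A: 2M 1C; cell block B: 4M 3C)
9. 2 missionaries and 1 cannibal → cell block B.  (cell block A: 0M 0C; cell block B: 6M 4C)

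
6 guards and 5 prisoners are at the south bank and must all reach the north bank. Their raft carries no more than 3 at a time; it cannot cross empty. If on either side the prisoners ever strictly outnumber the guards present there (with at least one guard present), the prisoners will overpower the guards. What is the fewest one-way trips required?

9

Counting alone: each trip to the north bank takes at most 3 across and each return brings at least 1 back, so after t trips out (and t−1 returns) at most 3t − (t−1) of the 11 are across; that first reaches 11 at t = 5, so at least 9 crossings are needed.
The plan below uses exactly 9 crossings, so it is optimal:
1. 3 prisoners → the north bank.  (the south bank: 6G 2P; the north bank: 0G 3P)
2. 1 prisoner ← the south bank.  (the south bank: 6G 3P; the north bank: 0G 2P)
3. 3 guards → the north bank.  (the south bank: 3G 3P; the north bank: 3G 2P)
4. 1 guard ← the south bank.  (the south bank: 4G 3P; the north bank: 2G 2P)
5. 2 guards and 1 prisoner → the north bank.  (the south bank: 2G 2P; the north bank: 4G 3P)
6. 1 guard ← the south bank.  (the south bank: 3G 2P; the north bank: 3G 3P)
7. 2 guards and 1 prisoner → the north bank.  (the south bank: 1G 1P; the north bank: 5G 4P)
8. 1 guard ← the south bank.  (the south bank: 2G 1P; the north bank: 4G 4P)
9. 2 guards and 1 prisoner → the north bank.  (the south bank: 0G 0P; the north bank: 6G 5P)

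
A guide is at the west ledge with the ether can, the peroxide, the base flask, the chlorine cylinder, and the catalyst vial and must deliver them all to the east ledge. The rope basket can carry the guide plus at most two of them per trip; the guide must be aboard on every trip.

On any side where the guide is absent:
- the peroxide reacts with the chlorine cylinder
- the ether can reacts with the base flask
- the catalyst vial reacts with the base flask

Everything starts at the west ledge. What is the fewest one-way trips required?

Counting alone: the guide can take at most 2 across per trip to the east ledge, so moving all 5 needs at least 3 loaded trips out, with a return between consecutive ones — at least 5 crossings.
The plan below uses exactly 5 crossings, so it is optimal:
1. Guide goes to the east ledge with the base flask and the peroxide.
2. Guide goes back to the west ledge alone.
3. Guide goes to the east ledge with the catalyst vial and the ether can.
4. Guide goes back to the west ledge with the base flask.
5. Guide goes to the east ledge with the base flask and the chlorine cylinder.

5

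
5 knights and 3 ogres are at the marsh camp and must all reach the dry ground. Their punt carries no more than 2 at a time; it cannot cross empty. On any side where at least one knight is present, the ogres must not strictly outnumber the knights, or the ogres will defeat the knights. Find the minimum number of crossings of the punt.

Counting alone: each trip to the dry ground takes at most 2 across and each return brings at least 1 back, so after t trips out (and t−1 returns) at most 2t − (t−1) of the 8 are across; that first reaches 8 at t = 7, so at least 13 crossings are needed.
The plan below uses exactly 13 crossings, so it is optimal:
1. 2 ogres → the dry ground.  (the marsh camp: 5K 1O; the dry ground: 0K 2O)
2. 1 ogre ← the marsh camp.  (the marsh camp: 5K 2O; the dry ground: 0K 1O)
3. 2 ogres → the dry ground.  (the marsh camp: 5K 0O; the dry ground: 0K 3O)
4. 1 ogre ← the marsh camp.  (the marsh camp: 5K 1O; the dry ground: 0K 2O)
5. 2 knights → the dry ground.  (the marsh camp: 3K 1O; the dry ground: 2K 2O)
6. 1 ogre ← the marsh camp.  (the marsh camp: 3K 2O; the dry ground: 2K 1O)
7. 1 knight and 1 ogre → the dry ground.  (the marsh camp: 2K 1O; the dry ground: 3K 2O)
8. 1 ogre ← the marsh camp.  (the marsh camp: 2K 2O; the dry ground: 3K 1O)
9. 2 ogres → the dry ground.  (the marsh camp: 2K 0O; the dry ground: 3K 3O)
10. 1 ogre ← the marsh camp.  (the marsh camp: 2K 1O; the dry ground: 3K 2O)
11. 1 knight and 1 ogre → the dry ground.  (the marsh camp: 1K 0O; the dry ground: 4K 3O)
12. 1 ogre ← the marsh camp.  (the marsh camp: 1K 1O; the dry ground: 4K 2O)
13. 1 knight and 1 ogre → the dry ground.  (the marsh camp: 0K 0O; the dry ground: 5K 3O)

13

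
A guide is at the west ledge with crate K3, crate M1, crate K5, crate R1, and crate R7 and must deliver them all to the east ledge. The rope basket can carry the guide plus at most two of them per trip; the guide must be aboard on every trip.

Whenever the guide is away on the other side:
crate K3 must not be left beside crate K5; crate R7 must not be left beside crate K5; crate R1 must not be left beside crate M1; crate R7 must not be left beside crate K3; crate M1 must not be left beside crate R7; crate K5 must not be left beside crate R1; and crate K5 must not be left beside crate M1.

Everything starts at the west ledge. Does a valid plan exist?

Whatever the first load, the items left behind include a forbidden pair without the guide. No opening move is safe, so no plan exists.

No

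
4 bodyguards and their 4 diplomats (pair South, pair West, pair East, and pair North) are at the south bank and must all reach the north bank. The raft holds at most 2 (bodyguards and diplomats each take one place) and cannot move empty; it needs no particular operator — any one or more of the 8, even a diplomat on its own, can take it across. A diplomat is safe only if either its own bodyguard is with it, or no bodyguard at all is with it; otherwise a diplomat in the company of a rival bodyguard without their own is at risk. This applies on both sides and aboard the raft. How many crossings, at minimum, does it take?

Following every safe sequence of crossings from the start, the most of the 8 that can be at the north bank as the raft arrives there on crossings 1, 3, 5 is 2, 3, 4 respectively; the best ever achieved is 4 of 8.
From crossing 7 on, no configuration arises that was not already reachable earlier: only 44 distinct safe configurations (who is on which side, and where the raft is) can ever be reached, none of them has everyone across, and every continuation just revisits them. So no valid plan exists.

impossible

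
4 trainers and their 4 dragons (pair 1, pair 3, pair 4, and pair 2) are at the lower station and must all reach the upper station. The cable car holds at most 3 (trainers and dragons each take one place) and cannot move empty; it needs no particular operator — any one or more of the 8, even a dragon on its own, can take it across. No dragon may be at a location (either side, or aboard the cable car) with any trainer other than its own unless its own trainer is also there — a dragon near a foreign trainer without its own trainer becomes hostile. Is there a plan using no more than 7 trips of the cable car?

Counting alone: each trip to the upper station takes at most 3 across and each return brings at least 1 back, so after t trips out (and t−1 returns) at most 3t − (t−1) of the 8 are across; that first reaches 8 at t = 4, so at least 7 crossings are needed.
The safety rule pushes this higher. Following every safe sequence of crossings, the most of the 8 that can be at the upper station as the cable car arrives there on crossing 7 is 7 — never all 8.
So the move cannot be finished within 7 crossings. (The shortest complete plan takes 9:)
1. dragon 1 and trainer 1 cross → the upper station.
2. trainer 1 crosses ← the lower station.
3. dragon 3, trainer 1, and trainer 3 cross → the upper station.
4. dragon 1 and trainer 1 cross ← the lower station.
5. trainer 1, trainer 2, and trainer 4 cross → the upper station.
6. dragon 3 crosses ← the lower station.
7. dragon 1 and dragon 3 cross → the upper station.
8. dragon 1 crosses ← the lower station.
9. dragon 1, dragon 2, and dragon 4 cross → the upper station.

No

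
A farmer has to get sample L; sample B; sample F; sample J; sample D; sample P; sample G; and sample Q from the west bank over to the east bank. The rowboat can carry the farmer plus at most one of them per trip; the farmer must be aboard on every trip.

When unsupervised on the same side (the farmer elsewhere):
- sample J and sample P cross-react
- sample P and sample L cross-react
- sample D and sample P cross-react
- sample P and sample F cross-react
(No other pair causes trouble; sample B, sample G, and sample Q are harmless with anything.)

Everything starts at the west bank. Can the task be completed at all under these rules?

No

Following every safe sequence of crossings from the start, the most of the 8 that can be at the east bank as the rowboat arrives there on crossings 1, 3, 5, 7, 9 is 1, 2, 3, 4, 5 respectively; the best ever achieved is 5 of 8.
From crossing 11 on, no configuration arises that was not already reachable earlier: only 88 distinct safe configurations (who is on which side, and where the rowboat is) can ever be reached, none of them has everyone across, and every continuation just revisits them. So no valid plan exists.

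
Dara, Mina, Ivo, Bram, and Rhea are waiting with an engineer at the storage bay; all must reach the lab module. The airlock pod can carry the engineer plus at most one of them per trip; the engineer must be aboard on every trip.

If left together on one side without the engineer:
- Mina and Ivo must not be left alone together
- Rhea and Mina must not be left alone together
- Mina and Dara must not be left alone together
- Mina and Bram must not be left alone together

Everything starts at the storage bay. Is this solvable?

Following every safe sequence of crossings from the start, the most of the 5 that can be at the lab module as the airlock pod arrives there on crossings 1, 3 is 1, 2 respectively; the best ever achieved is 2 of 5.
From crossing 5 on, no configuration arises that was not already reachable earlier: only 11 distinct safe configurations (who is on which side, and where the airlock pod is) can ever be reached, none of them has everyone across, and every continuation just revisits them. So no valid plan exists.

No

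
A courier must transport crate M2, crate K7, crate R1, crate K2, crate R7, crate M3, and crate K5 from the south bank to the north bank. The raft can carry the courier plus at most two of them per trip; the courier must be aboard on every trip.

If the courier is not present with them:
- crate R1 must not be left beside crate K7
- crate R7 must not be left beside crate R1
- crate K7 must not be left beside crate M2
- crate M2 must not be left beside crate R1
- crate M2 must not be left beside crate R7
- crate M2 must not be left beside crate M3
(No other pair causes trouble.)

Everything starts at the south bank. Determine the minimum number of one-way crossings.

11

Counting alone: the courier can take at most 2 across per trip to the north bank, so moving all 7 needs at least 4 loaded trips out, with a return between consecutive ones — at least 7 crossings.
The safety rule pushes this higher. Following every safe sequence of crossings, the most of the 7 that can be at the north bank as the raft arrives there on crossings 7, 9 is 5, 6 respectively — never all 7.
So no plan with fewer than 11 crossings exists, and this one achieves 11:
1. Courier goes to the north bank with crate M2 and crate R1.
2. Courier goes back to the south bank with crate M2.
3. Courier goes to the north bank with crate K2 and crate M2.
4. Courier goes back to the south bank with crate M2.
5. Courier goes to the north bank with crate M2 and crate M3.
6. Courier goes back to the south bank with crate M2.
7. Courier goes to the north bank with crate K5 and crate M2.
8. Courier goes back to the south bank with crate M2.
9. Courier goes to the north bank with crate K7 and crate R7.
10. Courier goes back to the south bank with crate R1.
11. Courier goes to the north bank with crate M2 and crate R1.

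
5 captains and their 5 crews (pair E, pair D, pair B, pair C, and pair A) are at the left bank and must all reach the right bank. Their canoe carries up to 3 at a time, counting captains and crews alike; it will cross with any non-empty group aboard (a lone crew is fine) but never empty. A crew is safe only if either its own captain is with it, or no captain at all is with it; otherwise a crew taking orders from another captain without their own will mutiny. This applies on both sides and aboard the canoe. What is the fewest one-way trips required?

Counting alone: each trip to the right bank takes at most 3 across and each return brings at least 1 back, so after t trips out (and t−1 returns) at most 3t − (t−1) of the 10 are across; that first reaches 10 at t = 5, so at least 9 crossings are needed.
The safety rule pushes this higher. Following every safe sequence of crossings, the most of the 10 that can be at the right bank as the canoe arrives there on crossing 9 is 9 — never all 10.
So no plan with fewer than 11 crossings exists, and this one achieves 11:
1. captain E and crew E cross → the right bank.
2. captain E crosses ← the left bank.
3. crew B, crew C, and crew D cross → the right bank.
4. crew E crosses ← the left bank.
5. captain B, captain C, and captain D cross → the right bank.
6. captain D and crew D cross ← the left bank.
7. captain A, captain D, and captain E cross → the right bank.
8. crew B crosses ← the left bank.
9. crew D and crew E cross → the right bank.
10. crew E crosses ← the left bank.
11. crew A, crew B, and crew E cross → the right bank.

11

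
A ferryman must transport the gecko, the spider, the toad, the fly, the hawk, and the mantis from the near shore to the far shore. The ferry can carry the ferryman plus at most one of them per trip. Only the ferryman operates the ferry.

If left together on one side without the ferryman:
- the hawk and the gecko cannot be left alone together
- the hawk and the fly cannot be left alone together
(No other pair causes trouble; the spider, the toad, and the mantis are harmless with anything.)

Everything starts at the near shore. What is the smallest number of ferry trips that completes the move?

13

Counting alone: the ferryman can take at most 1 across per trip to the far shore, so moving all 6 needs at least 6 loaded trips out, with a return between consecutive ones — at least 11 crossings.
The safety rule pushes this higher. Following every safe sequence of crossings, the most of the 6 that can be at the far shore as the ferry arrives there on crossing 11 is 5 — never all 6.
So no plan with fewer than 13 crossings exists, and this one achieves 13:
1. Ferryman goes to the far shore with the hawk.  [the near shore: the fly, the gecko, the mantis, the spider, the toad | the far shore: the hawk]
2. Ferryman goes back to the near shore alone.  [the near shore: the fly, the gecko, the mantis, the spider, the toad | the far shore: the hawk]
3. Ferryman goes to the far shore with the gecko.  [the near shore: the fly, the mantis, the spider, the toad | the far shore: the gecko, the hawk]
4. Ferryman goes back to the near shore with the hawk.  [the near shore: the fly, the hawk, the mantis, the spider, the toad | the far shore: the gecko]
5. Ferryman goes to the far shore with the fly.  [the near shore: the hawk, the mantis, the spider, the toad | the far shore: the fly, the gecko]
6. Ferryman goes back to the near shore alone.  [the near shore: the hawk, the mantis, the spider, the toad | the far shore: the fly, the gecko]
7. Ferryman goes to the far shore with the spider.  [the near shore: the hawk, the mantis, the toad | the far shore: the fly, the gecko, the spider]
8. Ferryman goes back to the near shore alone.  [the near shore: the hawk, the mantis, the toad | the far shore: the fly, the gecko, the spider]
9. Ferryman goes to the far shore with the toad.  [the near shore: the hawk, the mantis | the far shore: the fly, the gecko, the spider, the toad]
10. Ferryman goes back to the near shore alone.  [the near shore: the hawk, the mantis | the far shore: the fly, the gecko, the spider, the toad]
11. Ferryman goes to the far shore with the mantis.  [the near shore: the hawk | the far shore: the fly, the gecko, the mantis, the spider, the toad]
12. Ferryman goes back to the near shore alone.  [the near shore: the hawk | the far shore: the fly, the gecko, the mantis, the spider, the toad]
13. Ferryman goes to the far shore with the hawk.  [the near shore: — | the far shore: the fly, the gecko, the hawk, the mantis, the spider, the toad]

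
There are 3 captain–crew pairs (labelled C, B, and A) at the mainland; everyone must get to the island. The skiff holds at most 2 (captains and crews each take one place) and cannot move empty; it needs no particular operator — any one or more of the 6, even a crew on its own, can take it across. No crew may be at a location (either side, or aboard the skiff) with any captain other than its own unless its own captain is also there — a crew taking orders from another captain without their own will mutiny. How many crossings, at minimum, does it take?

Counting alone: each trip to the island takes at most 2 across and each return brings at least 1 back, so after t trips out (and t−1 returns) at most 2t − (t−1) of the 6 are across; that first reaches 6 at t = 5, so at least 9 crossings are needed.
The safety rule pushes this higher. Following every safe sequence of crossings, the most of the 6 that can be at the island as the skiff arrives there on crossing 9 is 5 — never all 6.
So no plan with fewer than 11 crossings exists, and this one achieves 11:
1. captain C and crew C cross → the island.
2. captain C crosses ← the mainland.
3. crew A and crew B cross → the island.
4. crew C crosses ← the mainland.
5. captain A and captain B cross → the island.
6. captain B and crew B cross ← the mainland.
7. captain B and captain C cross → the island.
8. crew A crosses ← the mainland.
9. crew B and crew C cross → the island.
10. captain A crosses ← the mainland.
11. captain A and crew A cross → the island.

11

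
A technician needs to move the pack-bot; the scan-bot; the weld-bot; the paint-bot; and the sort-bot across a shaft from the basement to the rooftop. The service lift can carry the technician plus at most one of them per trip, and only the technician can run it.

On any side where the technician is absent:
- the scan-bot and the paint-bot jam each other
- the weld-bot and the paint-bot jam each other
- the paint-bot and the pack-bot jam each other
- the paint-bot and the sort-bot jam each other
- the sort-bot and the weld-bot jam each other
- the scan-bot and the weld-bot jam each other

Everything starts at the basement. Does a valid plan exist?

No

Whatever the first load, the items left behind include a forbidden pair without the technician. No opening move is safe, so no plan exists.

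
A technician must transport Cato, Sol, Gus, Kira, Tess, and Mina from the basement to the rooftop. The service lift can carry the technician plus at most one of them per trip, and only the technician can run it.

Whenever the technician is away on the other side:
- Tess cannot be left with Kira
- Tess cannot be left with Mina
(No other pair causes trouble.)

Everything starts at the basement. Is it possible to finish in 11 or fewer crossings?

Counting alone: the technician can take at most 1 across per trip to the rooftop, so moving all 6 needs at least 6 loaded trips out, with a return between consecutive ones — at least 11 crossings.
The safety rule pushes this higher. Following every safe sequence of crossings, the most of the 6 that can be at the rooftop as the service lift arrives there on crossing 11 is 5 — never all 6.
So the move cannot be finished within 11 crossings. (The shortest complete plan takes 13:)
1. Technician goes to the rooftop with Tess.  [the basement: Cato, Gus, Kira, Mina, Sol | the rooftop: Tess]
2. Technician goes back to the basement alone.  [the basement: Cato, Gus, Kira, Mina, Sol | the rooftop: Tess]
3. Technician goes to the rooftop with Cato.  [the basement: Gus, Kira, Mina, Sol | the rooftop: Cato, Tess]
4. Technician goes back to the basement alone.  [the basement: Gus, Kira, Mina, Sol | the rooftop: Cato, Tess]
5. Technician goes to the rooftop with Sol.  [the basement: Gus, Kira, Mina | the rooftop: Cato, Sol, Tess]
6. Technician goes back to the basement alone.  [the basement: Gus, Kira, Mina | the rooftop: Cato, Sol, Tess]
7. Technician goes to the rooftop with Gus.  [the basement: Kira, Mina | the rooftop: Cato, Gus, Sol, Tess]
8. Technician goes back to the basement alone.  [the basement: Kira, Mina | the rooftop: Cato, Gus, Sol, Tess]
9. Technician goes to the rooftop with Kira.  [the basement: Mina | the rooftop: Cato, Gus, Kira, Sol, Tess]
10. Technician goes back to the basement with Tess.  [the basement: Mina, Tess | the rooftop: Cato, Gus, Kira, Sol]
11. Technician goes to the rooftop with Mina.  [the basement: Tess | the rooftop: Cato, Gus, Kira, Mina, Sol]
12. Technician goes back to the basement alone.  [the basement: Tess | the rooftop: Cato, Gus, Kira, Mina, Sol]
13. Technician goes to the rooftop with Tess.  [the basement: — | the rooftop: Cato, Gus, Kira, Mina, Sol, Tess]

No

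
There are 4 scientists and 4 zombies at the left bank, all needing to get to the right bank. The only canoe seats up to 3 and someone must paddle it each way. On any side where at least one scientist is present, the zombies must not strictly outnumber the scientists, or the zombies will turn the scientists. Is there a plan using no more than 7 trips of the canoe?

No

Counting alone: each trip to the right bank takes at most 3 across and each return brings at least 1 back, so after t trips out (and t−1 returns) at most 3t − (t−1) of the 8 are across; that first reaches 8 at t = 4, so at least 7 crossings are needed.
The safety rule pushes this higher. Following every safe sequence of crossings, the most of the 8 that can be at the right bank as the canoe arrives there on crossing 7 is 7 — never all 8.
So the move cannot be finished within 7 crossings. (The shortest complete plan takes 9:)
1. 2 zombies → the right bank.  (the left bank: 4S 2Z; the right bank: 0S 2Z)
2. 1 zombie ← the left bank.  (the left bank: 4S 3Z; the right bank: 0S 1Z)
3. 3 zombies → the right bank.  (the left bank: 4S 0Z; the right bank: 0S 4Z)
4. 1 zombie ← the left bank.  (the left bank: 4S 1Z; the right bank: 0S 3Z)
5. 3 scientists → the right bank.  (the left bank: 1S 1Z; the right bank: 3S 3Z)
6. 1 scientist and 1 zombie ← the left bank.  (the left bank: 2S 2Z; the right bank: 2S 2Z)
7. 2 scientists → the right bank.  (the left bank: 0S 2Z; the right bank: 4S 2Z)
8. 1 zombie ← the left bank.  (the left bank: 0S 3Z; the right bank: 4S 1Z)
9. 3 zombies → the right bank.  (the left bank: 0S 0Z; the right bank: 4S 4Z)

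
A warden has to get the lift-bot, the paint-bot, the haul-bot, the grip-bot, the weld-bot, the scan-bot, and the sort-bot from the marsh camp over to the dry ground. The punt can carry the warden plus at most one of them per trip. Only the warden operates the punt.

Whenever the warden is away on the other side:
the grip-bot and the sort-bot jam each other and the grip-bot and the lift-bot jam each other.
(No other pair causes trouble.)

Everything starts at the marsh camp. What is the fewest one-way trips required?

15

Counting alone: the warden can take at most 1 across per trip to the dry ground, so moving all 7 needs at least 7 loaded trips out, with a return between consecutive ones — at least 13 crossings.
The safety rule pushes this higher. Following every safe sequence of crossings, the most of the 7 that can be at the dry ground as the punt arrives there on crossing 13 is 6 — never all 7.
So no plan with fewer than 15 crossings exists, and this one achieves 15:
1. Warden goes to the dry ground with the grip-bot.  [the marsh camp: the haul-bot, the lift-bot, the paint-bot, the scan-bot, the sort-bot, the weld-bot | the dry ground: the grip-bot]
2. Warden goes back to the marsh camp alone.  [the marsh camp: the haul-bot, the lift-bot, the paint-bot, the scan-bot, the sort-bot, the weld-bot | the dry ground: the grip-bot]
3. Warden goes to the dry ground with the lift-bot.  [the marsh camp: the haul-bot, the paint-bot, the scan-bot, the sort-bot, the weld-bot | the dry ground: the grip-bot, the lift-bot]
4. Warden goes back to the marsh camp with the grip-bot.  [the marsh camp: the grip-bot, the haul-bot, the paint-bot, the scan-bot, the sort-bot, the weld-bot | the dry ground: the lift-bot]
5. Warden goes to the dry ground with the sort-bot.  [the marsh camp: the grip-bot, the haul-bot, the paint-bot, the scan-bot, the weld-bot | the dry ground: the lift-bot, the sort-bot]
6. Warden goes back to the marsh camp alone.  [the marsh camp: the grip-bot, the haul-bot, the paint-bot, the scan-bot, the weld-bot | the dry ground: the lift-bot, the sort-bot]
7. Warden goes to the dry ground with the paint-bot.  [the marsh camp: the grip-bot, the haul-bot, the scan-bot, the weld-bot | the dry ground: the lift-bot, the paint-bot, the sort-bot]
8. Warden goes back to the marsh camp alone.  [the marsh camp: the grip-bot, the haul-bot, the scan-bot, the weld-bot | the dry ground: the lift-bot, the paint-bot, the sort-bot]
9. Warden goes to the dry ground with the haul-bot.  [the marsh camp: the grip-bot, the scan-bot, the weld-bot | the dry ground: the haul-bot, the lift-bot, the paint-bot, the sort-bot]
10. Warden goes back to the marsh camp alone.  [the marsh camp: the grip-bot, the scan-bot, the weld-bot | the dry ground: the haul-bot, the lift-bot, the paint-bot, the sort-bot]
11. Warden goes to the dry ground with the weld-bot.  [the marsh camp: the grip-bot, the scan-bot | the dry ground: the haul-bot, the lift-bot, the paint-bot, the sort-bot, the weld-bot]
12. Warden goes back to the marsh camp alone.  [the marsh camp: the grip-bot, the scan-bot | the dry ground: the haul-bot, the lift-bot, the paint-bot, the sort-bot, the weld-bot]
13. Warden goes to the dry ground with the scan-bot.  [the marsh camp: the grip-bot | the dry ground: the haul-bot, the lift-bot, the paint-bot, the scan-bot, the sort-bot, the weld-bot]
14. Warden goes back to the marsh camp alone.  [the marsh camp: the grip-bot | the dry ground: the haul-bot, the lift-bot, the paint-bot, the scan-bot, the sort-bot, the weld-bot]
15. Warden goes to the dry ground with the grip-bot.  [the marsh camp: — | the dry ground: the grip-bot, the haul-bot, the lift-bot, the paint-bot, the scan-bot, the sort-bot, the weld-bot]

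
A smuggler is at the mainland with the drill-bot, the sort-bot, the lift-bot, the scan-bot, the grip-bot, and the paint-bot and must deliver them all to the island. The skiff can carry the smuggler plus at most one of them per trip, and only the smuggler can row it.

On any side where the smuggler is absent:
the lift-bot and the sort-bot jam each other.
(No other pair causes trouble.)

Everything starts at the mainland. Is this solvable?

Yes

1. Smuggler goes to the island with the sort-bot.
2. Smuggler goes back to the mainland alone.
3. Smuggler goes to the island with the drill-bot.
4. Smuggler goes back to the mainland alone.
5. Smuggler goes to the island with the scan-bot.
6. Smuggler goes back to the mainland alone.
7. Smuggler goes to the island with the grip-bot.
8. Smuggler goes back to the mainland alone.
9. Smuggler goes to the island with the paint-bot.
10. Smuggler goes back to the mainland alone.
11. Smuggler goes to the island with the lift-bot.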